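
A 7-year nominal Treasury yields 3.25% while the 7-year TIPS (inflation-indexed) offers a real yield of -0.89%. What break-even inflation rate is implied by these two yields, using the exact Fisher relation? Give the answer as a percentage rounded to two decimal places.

(1 + π) = (1 + i)/(1 + r) = 1.03250 / 0.99110 = 1.041772
Break-even inflation = 1.041772 − 1 → 4.18%.

4.18%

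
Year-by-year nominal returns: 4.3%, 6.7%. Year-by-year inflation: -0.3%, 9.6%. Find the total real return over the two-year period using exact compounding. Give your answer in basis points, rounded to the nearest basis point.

185 basis points

Nominal growth factor = 1.0430 × 1.0670 = 1.112881
Price-level growth factor = 0.9970 × 1.0960 = 1.092712
Real growth factor = 1.112881 / 1.092712 = 1.018458
Total real return = 1.018458 − 1 → 185 basis points.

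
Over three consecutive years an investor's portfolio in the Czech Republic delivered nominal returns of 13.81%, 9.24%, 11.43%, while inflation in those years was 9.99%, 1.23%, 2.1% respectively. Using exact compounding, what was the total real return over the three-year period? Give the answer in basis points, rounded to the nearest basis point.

2186 basis points

Nominal growth factor = 1.1381 × 1.0924 × 1.1143 = 1.385365
Price-level growth factor = 1.0999 × 1.0123 × 1.0210 = 1.136811
Real growth factor = 1.385365 / 1.136811 = 1.218642
Total real return = 1.218642 − 1 → 2186 basis points.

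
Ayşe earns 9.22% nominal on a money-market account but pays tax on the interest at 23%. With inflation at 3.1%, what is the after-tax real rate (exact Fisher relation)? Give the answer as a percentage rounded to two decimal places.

3.88%

After-tax nominal return = 9.22% × (1 − 0.23) = 7.0994%.
1 + r = 1.070994 / 1.03100 = 1.038791
After-tax real rate = 1.038791 − 1 → 3.88%.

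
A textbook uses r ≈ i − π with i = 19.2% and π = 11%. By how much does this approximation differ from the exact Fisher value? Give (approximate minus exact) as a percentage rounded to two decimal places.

0.81%

Approximate: r ≈ 19.200% − 11.000% = 8.2000%
Exact: (1 + 0.1920)/(1 + 0.1100) − 1 = 7.3874%
Error = 8.2000% − 7.3874% = 0.8126% → 0.81%.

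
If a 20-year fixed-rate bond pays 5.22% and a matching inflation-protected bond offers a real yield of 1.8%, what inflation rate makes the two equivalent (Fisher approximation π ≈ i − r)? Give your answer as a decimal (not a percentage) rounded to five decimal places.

π ≈ i − r = 5.22% − 1.8% → 0.03420.

0.03420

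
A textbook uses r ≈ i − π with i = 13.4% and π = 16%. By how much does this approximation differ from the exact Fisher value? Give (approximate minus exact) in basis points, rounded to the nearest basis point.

Approximate: r ≈ 13.400% − 16.000% = -2.6000%
Exact: (1 + 0.1340)/(1 + 0.1600) − 1 = -2.2414%
Error = -2.6000% − (-2.2414%) = -0.3586% → -36 basis points.

-36 basis points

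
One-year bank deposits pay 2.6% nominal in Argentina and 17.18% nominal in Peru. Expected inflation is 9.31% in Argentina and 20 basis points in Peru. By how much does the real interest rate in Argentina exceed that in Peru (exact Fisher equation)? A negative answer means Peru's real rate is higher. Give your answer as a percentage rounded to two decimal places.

-23.08%

Argentina: (1 + 0.0260)/(1 + 0.0931) − 1 = -6.1385%
Peru: (1 + 0.1718)/(1 + 0.0020) − 1 = 16.9461%
Differential = -6.1385% − 16.9461% = -23.0846% → -23.08%.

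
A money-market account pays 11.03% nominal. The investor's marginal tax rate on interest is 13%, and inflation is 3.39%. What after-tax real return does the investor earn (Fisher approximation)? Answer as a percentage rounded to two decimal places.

6.21%

After-tax nominal return = 11.03% × (1 − 0.13) = 9.5961%.
r ≈ 9.5961% − 3.39% → 6.21%.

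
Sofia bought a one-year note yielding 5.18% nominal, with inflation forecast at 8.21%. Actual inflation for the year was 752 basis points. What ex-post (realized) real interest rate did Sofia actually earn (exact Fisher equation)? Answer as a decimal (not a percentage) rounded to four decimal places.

-0.0218

Ex-post: (1 + 0.0518)/(1 + 0.0752) − 1 = -2.1763%
So the realized real rate is -0.0218.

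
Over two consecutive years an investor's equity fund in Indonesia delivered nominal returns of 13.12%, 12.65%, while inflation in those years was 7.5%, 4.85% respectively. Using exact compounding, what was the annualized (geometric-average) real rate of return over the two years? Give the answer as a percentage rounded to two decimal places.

Compound the nominal returns: 1.1312 × 1.1265 = 1.27429680.
Compound inflation: 1.0750 × 1.0485 = 1.12713750.
Deflate: 1.27429680 / 1.12713750 = 1.13056020.
Annualized real rate = 1.13056020^(1/2) − 1 = 6.3278% → 6.33%.

6.33%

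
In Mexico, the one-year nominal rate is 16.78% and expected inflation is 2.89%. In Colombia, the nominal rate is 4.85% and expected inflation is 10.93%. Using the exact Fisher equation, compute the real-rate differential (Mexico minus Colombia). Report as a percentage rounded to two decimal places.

18.98%

Mexico: (1 + 0.1678)/(1 + 0.0289) − 1 = 13.4999%
Colombia: (1 + 0.0485)/(1 + 0.1093) − 1 = -5.4809%
Differential = 13.4999% − (-5.4809%) = 18.9808% → 18.98%.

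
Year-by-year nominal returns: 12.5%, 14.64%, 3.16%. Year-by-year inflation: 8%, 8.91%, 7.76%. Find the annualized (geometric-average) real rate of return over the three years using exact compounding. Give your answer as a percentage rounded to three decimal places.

Compound the nominal returns: 1.1250 × 1.1464 × 1.0316 = 1.33045452.
Compound inflation: 1.0800 × 1.0891 × 1.0776 = 1.26750329.
Deflate: 1.33045452 / 1.26750329 = 1.04966553.
Annualized real rate = 1.04966553^(1/3) − 1 = 1.6288% → 1.629%.

1.629%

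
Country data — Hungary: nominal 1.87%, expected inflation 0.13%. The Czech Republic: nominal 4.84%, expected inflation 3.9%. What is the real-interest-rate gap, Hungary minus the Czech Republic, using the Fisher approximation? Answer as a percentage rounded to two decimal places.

0.80%

Hungary: 1.87% − 0.13% = 1.740%
The Czech Republic: 4.84% − 3.9% = 0.940%
Differential = 0.800% → 0.80%.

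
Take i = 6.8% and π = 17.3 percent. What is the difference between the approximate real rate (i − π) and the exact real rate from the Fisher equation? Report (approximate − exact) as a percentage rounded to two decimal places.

-1.55%

Approximate: r ≈ 6.800% − 17.300% = -10.5000%
Exact: (1 + 0.0680)/(1 + 0.1730) − 1 = -8.9514%
Error = -10.5000% − (-8.9514%) = -1.5486% → -1.55%.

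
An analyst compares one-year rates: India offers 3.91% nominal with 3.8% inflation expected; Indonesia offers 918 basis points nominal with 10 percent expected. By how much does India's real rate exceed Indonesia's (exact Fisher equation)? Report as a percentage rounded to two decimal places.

0.85%

India: (1 + 0.0391)/(1 + 0.0380) − 1 = 0.1060%
Indonesia: (1 + 0.0918)/(1 + 0.1000) − 1 = -0.7455%
Differential = 0.1060% − (-0.7455%) = 0.8514% → 0.85%.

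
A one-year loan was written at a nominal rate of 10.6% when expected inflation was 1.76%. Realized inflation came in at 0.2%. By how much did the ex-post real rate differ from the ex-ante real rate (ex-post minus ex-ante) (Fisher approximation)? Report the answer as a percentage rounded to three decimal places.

1.560%

Ex-ante: 10.6% − 1.76% = 8.840%
Ex-post: 10.6% − 0.2% = 10.400%
Difference (ex-post − ex-ante) = 1.5600% → 1.560%.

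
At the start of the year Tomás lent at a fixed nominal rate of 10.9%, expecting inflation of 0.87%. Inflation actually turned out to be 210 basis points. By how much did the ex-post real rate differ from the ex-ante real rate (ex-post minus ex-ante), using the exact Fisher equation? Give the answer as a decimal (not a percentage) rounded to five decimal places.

Ex-ante: (1 + 0.1090)/(1 + 0.0087) − 1 = 9.94349%
Ex-post: (1 + 0.1090)/(1 + 0.0210) − 1 = 8.61900%
Difference (ex-post − ex-ante) = -1.32449% → -0.01324.

-0.01324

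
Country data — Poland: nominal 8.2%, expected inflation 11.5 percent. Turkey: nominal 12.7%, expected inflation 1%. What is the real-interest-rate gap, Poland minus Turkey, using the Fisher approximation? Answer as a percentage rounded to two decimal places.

-15.00%

Poland: 8.2% − 11.5% = -3.300%
Turkey: 12.7% − 1% = 11.700%
Differential = -15.000% → -15.00%.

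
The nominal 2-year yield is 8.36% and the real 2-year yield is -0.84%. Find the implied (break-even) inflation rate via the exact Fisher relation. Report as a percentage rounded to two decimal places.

(1 + π) = (1 + i)/(1 + r) = 1.08360 / 0.99160 = 1.092779
Break-even inflation = 1.092779 − 1 → 9.28%.

9.28%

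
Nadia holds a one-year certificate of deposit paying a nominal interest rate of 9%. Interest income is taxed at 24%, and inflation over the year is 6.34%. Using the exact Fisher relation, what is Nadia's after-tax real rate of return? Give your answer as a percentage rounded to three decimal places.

0.470%

After-tax nominal return = 9% × (1 − 0.24) = 6.8400%.
1 + r = 1.06840 / 1.06340 = 1.004702
After-tax real rate = 1.004702 − 1 → 0.470%.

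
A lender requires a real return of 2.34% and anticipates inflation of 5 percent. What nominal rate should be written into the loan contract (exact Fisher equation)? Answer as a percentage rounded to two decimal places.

(1 + i) = (1 + r)(1 + π) = 1.02340 × 1.05000 = 1.07457
i = 1.07457 − 1, so the required nominal rate is 7.46%.

7.46%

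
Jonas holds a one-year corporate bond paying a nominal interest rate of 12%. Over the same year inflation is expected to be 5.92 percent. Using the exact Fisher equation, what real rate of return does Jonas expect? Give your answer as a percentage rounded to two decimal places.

1 + r = 1.12000 / 1.05920 = 1.057402
r = 1.057402 − 1 = 5.7402%, i.e. 5.74%.

5.74%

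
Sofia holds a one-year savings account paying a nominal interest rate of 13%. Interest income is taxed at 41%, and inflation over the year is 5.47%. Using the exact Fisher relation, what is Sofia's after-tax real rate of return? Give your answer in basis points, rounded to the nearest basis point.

209 basis points

After-tax nominal return = 13% × (1 − 0.41) = 7.6700%.
1 + r = 1.07670 / 1.05470 = 1.020859
After-tax real rate = 1.020859 − 1 → 209 basis points.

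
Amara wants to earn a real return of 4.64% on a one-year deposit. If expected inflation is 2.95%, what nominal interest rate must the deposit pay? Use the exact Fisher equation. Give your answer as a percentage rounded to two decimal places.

(1 + i) = (1 + r)(1 + π) = 1.04640 × 1.02950 = 1.0772688
i = 1.0772688 − 1, so the required nominal rate is 7.73%.

7.73%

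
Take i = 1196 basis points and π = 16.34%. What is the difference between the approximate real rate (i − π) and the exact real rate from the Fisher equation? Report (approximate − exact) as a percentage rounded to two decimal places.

-0.62%

Approximate: r ≈ 11.960% − 16.340% = -4.3800%
Exact: (1 + 0.1196)/(1 + 0.1634) − 1 = -3.7648%
Error = -4.3800% − (-3.7648%) = -0.6152% → -0.62%.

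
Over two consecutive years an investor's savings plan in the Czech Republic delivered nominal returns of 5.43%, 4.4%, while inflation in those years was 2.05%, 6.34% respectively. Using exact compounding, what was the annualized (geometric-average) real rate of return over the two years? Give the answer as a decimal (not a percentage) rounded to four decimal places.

0.0071

Nominal growth factor = 1.0543 × 1.0440 = 1.10068920
Price-level growth factor = 1.0205 × 1.0634 = 1.08519970
Real growth factor = 1.10068920 / 1.08519970 = 1.01427341
Annualized real rate = 1.01427341^(1/2) − 1 = 0.7111% → 0.0071.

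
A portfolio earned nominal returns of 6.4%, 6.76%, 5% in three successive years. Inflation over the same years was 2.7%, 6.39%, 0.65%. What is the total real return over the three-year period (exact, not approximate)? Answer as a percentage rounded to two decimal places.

Compound the nominal returns: 1.0640 × 1.0676 × 1.0500 = 1.192723.
Compound inflation: 1.0270 × 1.0639 × 1.0065 = 1.099727.
Deflate: 1.192723 / 1.099727 = 1.084562.
Total real return = 1.084562 − 1 → 8.46%.

8.46%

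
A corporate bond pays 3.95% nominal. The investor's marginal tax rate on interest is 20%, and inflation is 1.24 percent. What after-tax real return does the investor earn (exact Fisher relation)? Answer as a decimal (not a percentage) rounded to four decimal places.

After-tax nominal return = 3.95% × (1 − 0.2) = 3.1600%.
1 + r = 1.03160 / 1.01240 = 1.018965
After-tax real rate = 1.018965 − 1 → 0.0190.

0.0190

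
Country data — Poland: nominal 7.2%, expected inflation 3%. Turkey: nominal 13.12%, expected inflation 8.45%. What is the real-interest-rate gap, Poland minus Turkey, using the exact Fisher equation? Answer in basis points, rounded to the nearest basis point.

-23 basis points

Poland: (1 + 0.0720)/(1 + 0.0300) − 1 = 4.0777%
Turkey: (1 + 0.1312)/(1 + 0.0845) − 1 = 4.3061%
Differential = 4.0777% − 4.3061% = -0.2285% → -23 basis points.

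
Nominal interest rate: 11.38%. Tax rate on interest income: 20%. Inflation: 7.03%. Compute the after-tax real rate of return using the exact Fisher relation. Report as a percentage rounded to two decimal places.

After-tax nominal return = 11.38% × (1 − 0.2) = 9.1040%.
1 + r = 1.09104 / 1.07030 = 1.019378
After-tax real rate = 1.019378 − 1 → 1.94%.

1.94%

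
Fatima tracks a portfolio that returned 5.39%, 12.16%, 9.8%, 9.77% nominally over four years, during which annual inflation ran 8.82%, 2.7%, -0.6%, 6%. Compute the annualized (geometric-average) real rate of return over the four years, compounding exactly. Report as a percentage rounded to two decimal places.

4.88%

Nominal growth factor = 1.0539 × 1.1216 × 1.0980 × 1.0977 = 1.42469995
Price-level growth factor = 1.0882 × 1.0270 × 0.9940 × 1.0600 = 1.17752847
Real growth factor = 1.42469995 / 1.17752847 = 1.20990701
Annualized real rate = 1.20990701^(1/4) − 1 = 4.8789% → 4.88%.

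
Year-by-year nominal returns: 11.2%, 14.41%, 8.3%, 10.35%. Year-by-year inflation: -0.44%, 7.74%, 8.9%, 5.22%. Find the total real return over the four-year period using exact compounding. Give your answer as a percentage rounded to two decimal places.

Nominal growth factor = 1.1120 × 1.1441 × 1.0830 × 1.1035 = 1.520441
Price-level growth factor = 0.9956 × 1.0774 × 1.0890 × 1.0522 = 1.229102
Real growth factor = 1.520441 / 1.229102 = 1.237034
Total real return = 1.237034 − 1 → 23.70%.

23.70%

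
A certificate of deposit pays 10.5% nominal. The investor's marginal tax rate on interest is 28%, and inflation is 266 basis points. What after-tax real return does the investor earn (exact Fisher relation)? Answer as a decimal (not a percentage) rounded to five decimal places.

After-tax nominal return = 10.5% × (1 − 0.28) = 7.5600%.
1 + r = 1.07560 / 1.02660 = 1.047730
After-tax real rate = 1.047730 − 1 → 0.04773.

0.04773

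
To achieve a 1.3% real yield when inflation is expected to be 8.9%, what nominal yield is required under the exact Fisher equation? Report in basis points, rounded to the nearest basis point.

(1 + i) = (1 + r)(1 + π) = 1.01300 × 1.08900 = 1.103157
i = 1.103157 − 1, so the required nominal rate is 1032 basis points.

1032 basis points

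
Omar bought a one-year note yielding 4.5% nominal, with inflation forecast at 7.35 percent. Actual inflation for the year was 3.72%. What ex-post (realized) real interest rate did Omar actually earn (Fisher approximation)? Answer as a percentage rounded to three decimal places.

Ex-post: 4.5% − 3.72% = 0.780%
So the realized real rate is 0.780%.

0.780%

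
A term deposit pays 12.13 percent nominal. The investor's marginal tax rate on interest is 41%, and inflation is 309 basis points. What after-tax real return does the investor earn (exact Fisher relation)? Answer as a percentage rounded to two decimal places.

After-tax nominal return = 12.13% × (1 − 0.41) = 7.1567%.
1 + r = 1.071567 / 1.03090 = 1.039448
After-tax real rate = 1.039448 − 1 → 3.94%.

3.94%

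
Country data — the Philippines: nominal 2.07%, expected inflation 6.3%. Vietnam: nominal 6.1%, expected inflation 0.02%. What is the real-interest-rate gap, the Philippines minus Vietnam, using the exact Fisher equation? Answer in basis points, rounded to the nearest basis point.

-1006 basis points

The Philippines: (1 + 0.0207)/(1 + 0.0630) − 1 = -3.9793%
Vietnam: (1 + 0.0610)/(1 + 0.0002) − 1 = 6.0788%
Differential = -3.9793% − 6.0788% = -10.0581% → -1006 basis points.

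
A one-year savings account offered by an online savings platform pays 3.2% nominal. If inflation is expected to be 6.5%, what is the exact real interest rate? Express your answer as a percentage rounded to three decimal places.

-3.099%

1 + r = 1.03200 / 1.06500 = 0.969014
r = 0.969014 − 1 = -3.0986%, i.e. -3.099%.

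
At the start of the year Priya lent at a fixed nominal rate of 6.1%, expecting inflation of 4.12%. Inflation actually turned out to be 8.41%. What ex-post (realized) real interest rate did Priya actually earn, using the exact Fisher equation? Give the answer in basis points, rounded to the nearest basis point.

Ex-post: (1 + 0.0610)/(1 + 0.0841) − 1 = -2.1308%
So the realized real rate is -213 basis points.

-213 basis points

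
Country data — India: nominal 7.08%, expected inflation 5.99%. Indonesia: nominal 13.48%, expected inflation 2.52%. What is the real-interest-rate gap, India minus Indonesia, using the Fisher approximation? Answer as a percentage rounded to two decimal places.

-9.87%

India: 7.08% − 5.99% = 1.090%
Indonesia: 13.48% − 2.52% = 10.960%
Differential = -9.870% → -9.87%.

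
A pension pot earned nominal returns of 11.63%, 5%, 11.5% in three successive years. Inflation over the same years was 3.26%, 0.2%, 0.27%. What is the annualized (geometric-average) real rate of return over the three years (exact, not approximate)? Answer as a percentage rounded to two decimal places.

8.00%

Nominal growth factor = 1.1163 × 1.0500 × 1.1150 = 1.30690823
Price-level growth factor = 1.0326 × 1.0020 × 1.0027 = 1.03745880
Real growth factor = 1.30690823 / 1.03745880 = 1.25972061
Annualized real rate = 1.25972061^(1/3) − 1 = 8.0002% → 8.00%.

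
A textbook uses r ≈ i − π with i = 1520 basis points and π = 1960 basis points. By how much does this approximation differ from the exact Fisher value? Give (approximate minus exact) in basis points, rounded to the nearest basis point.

-72 basis points

Approximate: r ≈ 15.200% − 19.600% = -4.4000%
Exact: (1 + 0.1520)/(1 + 0.1960) − 1 = -3.6789%
Error = -4.4000% − (-3.6789%) = -0.7211% → -72 basis points.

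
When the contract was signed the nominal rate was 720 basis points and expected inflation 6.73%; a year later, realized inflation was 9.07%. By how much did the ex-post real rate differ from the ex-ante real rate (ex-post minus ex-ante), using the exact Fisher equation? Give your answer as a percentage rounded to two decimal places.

-2.15%

Ex-ante: (1 + 0.0720)/(1 + 0.0673) − 1 = 0.4404%
Ex-post: (1 + 0.0720)/(1 + 0.0907) − 1 = -1.7145%
Difference (ex-post − ex-ante) = -2.1549% → -2.15%.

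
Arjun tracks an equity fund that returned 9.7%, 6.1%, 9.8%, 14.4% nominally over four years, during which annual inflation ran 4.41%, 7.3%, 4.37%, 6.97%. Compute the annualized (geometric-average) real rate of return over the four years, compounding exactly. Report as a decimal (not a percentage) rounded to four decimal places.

Nominal growth factor = 1.0970 × 1.0610 × 1.0980 × 1.1440 = 1.46201011
Price-level growth factor = 1.0441 × 1.0730 × 1.0437 × 1.0697 = 1.25077588
Real growth factor = 1.46201011 / 1.25077588 = 1.16888256
Annualized real rate = 1.16888256^(1/4) − 1 = 3.9783% → 0.0398.

0.0398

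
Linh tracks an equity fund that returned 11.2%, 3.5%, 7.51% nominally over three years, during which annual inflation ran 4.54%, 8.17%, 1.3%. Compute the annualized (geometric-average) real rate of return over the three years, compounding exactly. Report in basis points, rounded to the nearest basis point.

260 basis points

Compound the nominal returns: 1.1120 × 1.0350 × 1.0751 = 1.23735409.
Compound inflation: 1.0454 × 1.0817 × 1.0130 = 1.14550970.
Deflate: 1.23735409 / 1.14550970 = 1.08017775.
Annualized real rate = 1.08017775^(1/3) − 1 = 2.6042% → 260 basis points.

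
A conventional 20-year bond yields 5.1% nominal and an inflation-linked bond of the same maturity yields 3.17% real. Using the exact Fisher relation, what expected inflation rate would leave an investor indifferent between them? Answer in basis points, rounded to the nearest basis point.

(1 + π) = (1 + i)/(1 + r) = 1.05100 / 1.03170 = 1.018707
Break-even inflation = 1.018707 − 1 → 187 basis points.

187 basis points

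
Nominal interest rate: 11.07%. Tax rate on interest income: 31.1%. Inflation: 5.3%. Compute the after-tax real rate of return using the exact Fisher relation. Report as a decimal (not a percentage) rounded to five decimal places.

0.02210

After-tax nominal return = 11.07% × (1 − 0.311) = 7.62723%.
1 + r = 1.0762723 / 1.05300 = 1.022101
After-tax real rate = 1.022101 − 1 → 0.02210.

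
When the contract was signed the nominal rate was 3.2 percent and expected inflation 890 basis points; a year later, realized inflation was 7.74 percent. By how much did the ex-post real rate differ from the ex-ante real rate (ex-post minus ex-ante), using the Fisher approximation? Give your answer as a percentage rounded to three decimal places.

Ex-ante: 3.2% − 8.9% = -5.700%
Ex-post: 3.2% − 7.74% = -4.540%
Difference (ex-post − ex-ante) = 1.1600% → 1.160%.

1.160%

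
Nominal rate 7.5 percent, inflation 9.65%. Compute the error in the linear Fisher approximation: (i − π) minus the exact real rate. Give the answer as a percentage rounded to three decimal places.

-0.189%

Approximate: r ≈ 7.500% − 9.650% = -2.1500%
Exact: (1 + 0.0750)/(1 + 0.0965) − 1 = -1.9608%
Error = -2.1500% − (-1.9608%) = -0.1892% → -0.189%.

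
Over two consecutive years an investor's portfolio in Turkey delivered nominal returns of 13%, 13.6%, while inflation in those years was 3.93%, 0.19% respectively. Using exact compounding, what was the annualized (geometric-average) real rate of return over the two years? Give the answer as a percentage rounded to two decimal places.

Compound the nominal returns: 1.1300 × 1.1360 = 1.28368000.
Compound inflation: 1.0393 × 1.0019 = 1.04127467.
Deflate: 1.28368000 / 1.04127467 = 1.23279672.
Annualized real rate = 1.23279672^(1/2) − 1 = 11.0314% → 11.03%.

11.03%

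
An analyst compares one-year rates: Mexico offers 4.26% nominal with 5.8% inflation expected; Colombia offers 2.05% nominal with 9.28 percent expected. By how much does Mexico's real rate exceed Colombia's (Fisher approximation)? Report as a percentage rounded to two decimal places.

5.69%

Mexico: 4.26% − 5.8% = -1.540%
Colombia: 2.05% − 9.28% = -7.230%
Differential = 5.690% → 5.69%.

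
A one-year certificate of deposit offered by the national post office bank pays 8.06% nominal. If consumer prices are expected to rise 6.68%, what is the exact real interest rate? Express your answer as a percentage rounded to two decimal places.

1.29%

By the Fisher identity, 1 + r = (1 + i)/(1 + π).
1 + r = 1.08060 / 1.06680 = 1.012936
r = 1.012936 − 1 = 1.2936%, i.e. 1.29%.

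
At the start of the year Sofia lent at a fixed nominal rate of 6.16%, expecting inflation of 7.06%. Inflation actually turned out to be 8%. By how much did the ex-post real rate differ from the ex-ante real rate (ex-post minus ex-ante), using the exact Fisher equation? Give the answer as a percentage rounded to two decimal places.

Ex-ante: (1 + 0.0616)/(1 + 0.0706) − 1 = -0.8407%
Ex-post: (1 + 0.0616)/(1 + 0.0800) − 1 = -1.7037%
Difference (ex-post − ex-ante) = -0.8631% → -0.86%.

-0.86%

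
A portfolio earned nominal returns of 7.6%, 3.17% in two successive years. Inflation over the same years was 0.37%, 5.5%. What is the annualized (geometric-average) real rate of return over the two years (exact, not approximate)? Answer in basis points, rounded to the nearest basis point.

239 basis points

Compound the nominal returns: 1.0760 × 1.0317 = 1.11010920.
Compound inflation: 1.0037 × 1.0550 = 1.05890350.
Deflate: 1.11010920 / 1.05890350 = 1.04835729.
Annualized real rate = 1.04835729^(1/2) − 1 = 2.3893% → 239 basis points.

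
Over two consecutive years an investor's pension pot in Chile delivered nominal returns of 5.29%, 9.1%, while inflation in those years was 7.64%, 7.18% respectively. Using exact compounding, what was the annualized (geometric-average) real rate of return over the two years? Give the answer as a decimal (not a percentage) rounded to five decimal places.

Compound the nominal returns: 1.0529 × 1.0910 = 1.14871390.
Compound inflation: 1.0764 × 1.0718 = 1.15368552.
Deflate: 1.14871390 / 1.15368552 = 0.99569066.
Annualized real rate = 0.99569066^(1/2) − 1 = -0.2157% → -0.00216.

-0.00216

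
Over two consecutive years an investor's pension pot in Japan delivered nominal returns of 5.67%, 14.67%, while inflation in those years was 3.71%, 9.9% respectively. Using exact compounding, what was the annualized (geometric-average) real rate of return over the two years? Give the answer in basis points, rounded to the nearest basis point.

311 basis points

Compound the nominal returns: 1.0567 × 1.1467 = 1.21171789.
Compound inflation: 1.0371 × 1.0990 = 1.13977290.
Deflate: 1.21171789 / 1.13977290 = 1.06312221.
Annualized real rate = 1.06312221^(1/2) − 1 = 3.1078% → 311 basis points.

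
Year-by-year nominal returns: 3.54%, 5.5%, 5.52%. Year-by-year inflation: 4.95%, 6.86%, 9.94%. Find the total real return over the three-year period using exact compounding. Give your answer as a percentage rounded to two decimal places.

-6.51%

Nominal growth factor = 1.0354 × 1.0550 × 1.0552 = 1.1526446
Price-level growth factor = 1.0495 × 1.0686 × 1.0994 = 1.2329724
Real growth factor = 1.1526446 / 1.2329724 = 0.9348503
Total real return = 0.9348503 − 1 → -6.51%.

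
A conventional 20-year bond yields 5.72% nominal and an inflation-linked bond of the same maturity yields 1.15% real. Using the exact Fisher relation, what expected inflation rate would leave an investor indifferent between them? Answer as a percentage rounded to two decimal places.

4.52%

(1 + π) = (1 + i)/(1 + r) = 1.05720 / 1.01150 = 1.045180
Break-even inflation = 1.045180 − 1 → 4.52%.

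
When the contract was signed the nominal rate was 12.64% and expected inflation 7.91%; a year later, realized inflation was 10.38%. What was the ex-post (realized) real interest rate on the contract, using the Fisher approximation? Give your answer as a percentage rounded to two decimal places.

2.26%

Ex-post: 12.64% − 10.38% = 2.260%
So the realized real rate is 2.26%.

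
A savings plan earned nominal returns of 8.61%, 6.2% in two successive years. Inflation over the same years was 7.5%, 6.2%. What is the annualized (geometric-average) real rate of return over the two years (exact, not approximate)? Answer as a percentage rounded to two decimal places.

Nominal growth factor = 1.0861 × 1.0620 = 1.153438200
Price-level growth factor = 1.0750 × 1.0620 = 1.141650000
Real growth factor = 1.153438200 / 1.141650000 = 1.010325581
Annualized real rate = 1.010325581^(1/2) − 1 = 0.51495% → 0.51%.

0.51%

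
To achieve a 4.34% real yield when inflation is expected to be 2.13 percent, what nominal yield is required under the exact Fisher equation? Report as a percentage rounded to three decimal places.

(1 + i) = (1 + r)(1 + π) = 1.04340 × 1.02130 = 1.06562442
i = 1.06562442 − 1, so the required nominal rate is 6.562%.

6.562%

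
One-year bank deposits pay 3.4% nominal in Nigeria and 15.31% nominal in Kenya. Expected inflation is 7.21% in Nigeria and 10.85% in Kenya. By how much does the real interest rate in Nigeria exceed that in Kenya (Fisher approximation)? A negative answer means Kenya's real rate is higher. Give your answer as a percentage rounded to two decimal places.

-8.27%

Nigeria: 3.4% − 7.21% = -3.810%
Kenya: 15.31% − 10.85% = 4.460%
Differential = -8.270% → -8.27%.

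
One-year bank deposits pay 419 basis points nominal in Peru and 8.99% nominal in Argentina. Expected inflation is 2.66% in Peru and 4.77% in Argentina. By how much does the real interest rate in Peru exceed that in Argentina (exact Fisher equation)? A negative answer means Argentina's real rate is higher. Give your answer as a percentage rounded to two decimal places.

Peru: (1 + 0.0419)/(1 + 0.0266) − 1 = 1.4904%
Argentina: (1 + 0.0899)/(1 + 0.0477) − 1 = 4.0279%
Differential = 1.4904% − 4.0279% = -2.5375% → -2.54%.

-2.54%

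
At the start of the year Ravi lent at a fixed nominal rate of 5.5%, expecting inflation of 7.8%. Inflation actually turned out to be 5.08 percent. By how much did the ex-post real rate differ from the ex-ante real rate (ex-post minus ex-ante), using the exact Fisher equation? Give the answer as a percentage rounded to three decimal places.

Ex-ante: (1 + 0.0550)/(1 + 0.0780) − 1 = -2.1336%
Ex-post: (1 + 0.0550)/(1 + 0.0508) − 1 = 0.3997%
Difference (ex-post − ex-ante) = 2.5333% → 2.533%.

2.533%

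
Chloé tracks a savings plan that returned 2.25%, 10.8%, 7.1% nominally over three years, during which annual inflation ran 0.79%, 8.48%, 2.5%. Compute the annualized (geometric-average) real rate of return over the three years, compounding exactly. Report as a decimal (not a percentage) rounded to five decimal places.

Nominal growth factor = 1.0225 × 1.1080 × 1.0710 = 1.213368030
Price-level growth factor = 1.0079 × 1.0848 × 1.0250 = 1.120704168
Real growth factor = 1.213368030 / 1.120704168 = 1.082683606
Annualized real rate = 1.082683606^(1/3) − 1 = 2.68347% → 0.02683.

0.02683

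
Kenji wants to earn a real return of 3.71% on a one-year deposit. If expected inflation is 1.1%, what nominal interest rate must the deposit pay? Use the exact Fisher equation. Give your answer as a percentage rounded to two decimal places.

(1 + i) = (1 + r)(1 + π) = 1.03710 × 1.01100 = 1.0485081
i = 1.0485081 − 1, so the required nominal rate is 4.85%.

4.85%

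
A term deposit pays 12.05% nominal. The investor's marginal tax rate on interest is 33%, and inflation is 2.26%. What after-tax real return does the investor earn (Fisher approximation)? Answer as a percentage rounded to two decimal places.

5.81%

After-tax nominal return = 12.05% × (1 − 0.33) = 8.0735%.
r ≈ 8.0735% − 2.26% → 5.81%.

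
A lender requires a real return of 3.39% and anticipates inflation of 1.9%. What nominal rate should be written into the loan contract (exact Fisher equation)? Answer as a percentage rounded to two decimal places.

5.35%

(1 + i) = (1 + r)(1 + π) = 1.03390 × 1.01900 = 1.0535441
i = 1.0535441 − 1, so the required nominal rate is 5.35%.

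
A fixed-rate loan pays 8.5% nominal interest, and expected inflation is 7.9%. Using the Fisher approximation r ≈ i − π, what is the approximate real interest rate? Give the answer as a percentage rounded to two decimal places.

r ≈ i − π = 8.5% − 7.9% = 0.60%.

0.60%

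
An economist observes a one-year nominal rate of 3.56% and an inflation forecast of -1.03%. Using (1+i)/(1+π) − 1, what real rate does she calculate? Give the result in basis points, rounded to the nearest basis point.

By the Fisher equation, 1 + r = (1 + i)/(1 + π).
1 + r = 1.03560 / 0.98970 = 1.046378
r = 1.046378 − 1 = 4.6378%, i.e. 464 basis points.

464 basis points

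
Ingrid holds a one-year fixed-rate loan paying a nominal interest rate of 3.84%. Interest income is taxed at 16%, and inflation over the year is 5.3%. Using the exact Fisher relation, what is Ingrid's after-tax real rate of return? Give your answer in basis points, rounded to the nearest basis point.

-197 basis points

After-tax nominal return = 3.84% × (1 − 0.16) = 3.2256%.
1 + r = 1.032256 / 1.05300 = 0.980300
After-tax real rate = 0.980300 − 1 → -197 basis points.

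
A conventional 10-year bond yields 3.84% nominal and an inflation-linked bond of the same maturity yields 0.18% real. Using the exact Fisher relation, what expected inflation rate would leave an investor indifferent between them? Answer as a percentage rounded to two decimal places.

(1 + π) = (1 + i)/(1 + r) = 1.03840 / 1.00180 = 1.036534
Break-even inflation = 1.036534 − 1 → 3.65%.

3.65%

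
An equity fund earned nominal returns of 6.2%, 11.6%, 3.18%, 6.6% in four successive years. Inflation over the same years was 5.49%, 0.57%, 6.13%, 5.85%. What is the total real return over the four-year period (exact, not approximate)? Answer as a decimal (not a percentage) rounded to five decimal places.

Compound the nominal returns: 1.0620 × 1.1160 × 1.0318 × 1.0660 = 1.303591.
Compound inflation: 1.0549 × 1.0057 × 1.0613 × 1.0585 = 1.191815.
Deflate: 1.303591 / 1.191815 = 1.093787.
Total real return = 1.093787 − 1 → 0.09379.

0.09379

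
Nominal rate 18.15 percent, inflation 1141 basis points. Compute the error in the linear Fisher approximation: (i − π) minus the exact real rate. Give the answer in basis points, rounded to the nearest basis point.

Approximate: r ≈ 18.150% − 11.410% = 6.7400%
Exact: (1 + 0.1815)/(1 + 0.1141) − 1 = 6.0497%
Error = 6.7400% − 6.0497% = 0.6903% → 69 basis points.

69 basis points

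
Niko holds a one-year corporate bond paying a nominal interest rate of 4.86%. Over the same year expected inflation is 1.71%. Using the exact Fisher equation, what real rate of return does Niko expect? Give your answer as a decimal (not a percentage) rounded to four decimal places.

0.0310

By the Fisher equation, 1 + r = (1 + i)/(1 + π).
1 + r = 1.04860 / 1.01710 = 1.030970
r = 1.030970 − 1 = 3.0970%, i.e. 0.0310.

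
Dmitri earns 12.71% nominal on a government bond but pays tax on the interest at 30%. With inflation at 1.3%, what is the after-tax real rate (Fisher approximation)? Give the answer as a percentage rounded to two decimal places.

After-tax nominal return = 12.71% × (1 − 0.3) = 8.8970%.
r ≈ 8.8970% − 1.3% → 7.60%.

7.60%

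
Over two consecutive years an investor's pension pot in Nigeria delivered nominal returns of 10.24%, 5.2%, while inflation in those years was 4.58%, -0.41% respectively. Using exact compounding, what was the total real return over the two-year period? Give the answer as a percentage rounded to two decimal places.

11.35%

Compound the nominal returns: 1.1024 × 1.0520 = 1.159725.
Compound inflation: 1.0458 × 0.9959 = 1.041512.
Deflate: 1.159725 / 1.041512 = 1.113501.
Total real return = 1.113501 − 1 → 11.35%.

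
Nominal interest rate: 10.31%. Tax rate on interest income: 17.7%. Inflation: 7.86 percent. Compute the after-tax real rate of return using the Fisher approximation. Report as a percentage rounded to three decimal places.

0.625%

After-tax nominal return = 10.31% × (1 − 0.177) = 8.48513%.
r ≈ 8.48513% − 7.86% → 0.625%.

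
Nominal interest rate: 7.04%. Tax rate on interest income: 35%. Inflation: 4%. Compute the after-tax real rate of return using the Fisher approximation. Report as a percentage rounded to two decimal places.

After-tax nominal return = 7.04% × (1 − 0.35) = 4.5760%.
r ≈ 4.5760% − 4% → 0.58%.

0.58%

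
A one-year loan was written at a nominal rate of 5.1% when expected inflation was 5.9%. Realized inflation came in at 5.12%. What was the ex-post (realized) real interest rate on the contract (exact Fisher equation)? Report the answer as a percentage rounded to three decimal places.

Ex-post: (1 + 0.0510)/(1 + 0.0512) − 1 = -0.0190%
So the realized real rate is -0.019%.

-0.019%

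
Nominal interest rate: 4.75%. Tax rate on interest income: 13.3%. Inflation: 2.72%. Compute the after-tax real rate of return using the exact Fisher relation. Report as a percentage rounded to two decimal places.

1.36%

After-tax nominal return = 4.75% × (1 − 0.133) = 4.11825%.
1 + r = 1.0411825 / 1.02720 = 1.013612
After-tax real rate = 1.013612 − 1 → 1.36%.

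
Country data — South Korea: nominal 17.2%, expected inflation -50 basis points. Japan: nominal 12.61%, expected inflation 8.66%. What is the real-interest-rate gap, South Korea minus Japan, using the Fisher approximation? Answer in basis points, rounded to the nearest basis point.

1375 basis points

South Korea: 17.2% − (-0.5%) = 17.700%
Japan: 12.61% − 8.66% = 3.950%
Differential = 13.750% → 1375 basis points.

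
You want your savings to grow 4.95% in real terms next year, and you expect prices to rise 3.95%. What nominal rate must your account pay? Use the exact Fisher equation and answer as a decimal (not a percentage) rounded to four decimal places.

(1 + i) = (1 + r)(1 + π) = 1.04950 × 1.03950 = 1.09095525
i = 1.09095525 − 1, so the required nominal rate is 0.0910.

0.0910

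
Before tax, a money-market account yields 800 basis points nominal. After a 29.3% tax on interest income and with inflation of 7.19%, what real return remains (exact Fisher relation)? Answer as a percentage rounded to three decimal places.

After-tax nominal return = 8% × (1 − 0.293) = 5.6560%.
1 + r = 1.05656 / 1.07190 = 0.985689
After-tax real rate = 0.985689 − 1 → -1.431%.

-1.431%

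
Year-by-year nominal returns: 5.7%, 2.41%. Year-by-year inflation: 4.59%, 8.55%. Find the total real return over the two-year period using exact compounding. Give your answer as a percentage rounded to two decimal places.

-4.66%

Compound the nominal returns: 1.0570 × 1.0241 = 1.082474.
Compound inflation: 1.0459 × 1.0855 = 1.135324.
Deflate: 1.082474 / 1.135324 = 0.953449.
Total real return = 0.953449 − 1 → -4.66%.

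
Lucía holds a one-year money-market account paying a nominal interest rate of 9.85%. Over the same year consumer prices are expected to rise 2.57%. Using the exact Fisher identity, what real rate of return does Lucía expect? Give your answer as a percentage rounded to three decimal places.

7.098%

1 + r = 1.09850 / 1.02570 = 1.070976
r = 1.070976 − 1 = 7.0976%, i.e. 7.098%.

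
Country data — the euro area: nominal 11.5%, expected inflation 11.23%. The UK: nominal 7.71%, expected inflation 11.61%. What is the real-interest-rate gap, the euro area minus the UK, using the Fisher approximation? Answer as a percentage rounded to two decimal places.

4.17%

The euro area: 11.5% − 11.23% = 0.270%
The UK: 7.71% − 11.61% = -3.900%
Differential = 4.170% → 4.17%.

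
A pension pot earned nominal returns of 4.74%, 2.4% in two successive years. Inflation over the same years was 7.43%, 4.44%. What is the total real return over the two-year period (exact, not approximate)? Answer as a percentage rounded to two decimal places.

Nominal growth factor = 1.0474 × 1.0240 = 1.072538
Price-level growth factor = 1.0743 × 1.0444 = 1.121999
Real growth factor = 1.072538 / 1.121999 = 0.955917
Total real return = 0.955917 − 1 → -4.41%.

-4.41%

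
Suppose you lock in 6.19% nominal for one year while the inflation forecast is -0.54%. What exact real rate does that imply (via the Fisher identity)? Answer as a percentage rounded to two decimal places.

6.77%

By the Fisher identity, 1 + r = (1 + i)/(1 + π).
1 + r = 1.06190 / 0.99460 = 1.067665
r = 1.067665 − 1 = 6.7665%, i.e. 6.77%.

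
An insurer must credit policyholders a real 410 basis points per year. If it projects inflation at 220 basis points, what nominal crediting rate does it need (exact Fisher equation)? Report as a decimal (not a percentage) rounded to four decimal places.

0.0639

(1 + i) = (1 + r)(1 + π) = 1.04100 × 1.02200 = 1.063902
i = 1.063902 − 1, so the required nominal rate is 0.0639.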